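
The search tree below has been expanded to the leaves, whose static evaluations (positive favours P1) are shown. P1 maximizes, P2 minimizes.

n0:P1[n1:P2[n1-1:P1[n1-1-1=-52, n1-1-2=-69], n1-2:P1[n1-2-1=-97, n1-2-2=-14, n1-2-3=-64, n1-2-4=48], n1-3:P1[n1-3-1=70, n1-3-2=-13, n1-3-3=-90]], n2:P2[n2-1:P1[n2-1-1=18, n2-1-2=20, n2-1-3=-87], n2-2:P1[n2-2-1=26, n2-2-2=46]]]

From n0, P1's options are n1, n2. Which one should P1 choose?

n1-1 (P1): max(-52, -69) = -52
n1-2 (P1): max(-97, -14, -64, 48) = 48
n1-3 (P1): max(70, -13, -90) = 70
n1 (P2): min(-52, 48, 70) = -52
n2-1 (P1): max(18, 20, -87) = 20
n2-2 (P1): max(26, 46) = 46
n2 (P2): min(20, 46) = 20
n0 (P1): max(-52, 20) = 20
P1 at n0 wants the highest of {n1=-52, n2=20}, so chooses n2.

n2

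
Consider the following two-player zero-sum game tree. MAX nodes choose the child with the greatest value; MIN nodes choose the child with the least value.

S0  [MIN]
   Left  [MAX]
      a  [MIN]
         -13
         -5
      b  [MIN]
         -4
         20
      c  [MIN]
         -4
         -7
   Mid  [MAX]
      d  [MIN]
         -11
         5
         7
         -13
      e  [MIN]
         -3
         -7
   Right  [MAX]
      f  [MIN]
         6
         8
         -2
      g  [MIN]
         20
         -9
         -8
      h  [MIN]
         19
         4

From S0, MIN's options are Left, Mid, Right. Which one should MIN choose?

Mid

a (MIN): min(-13, -5) = -13
b (MIN): min(-4, 20) = -4
c (MIN): min(-4, -7) = -7
Left (MAX): max(-13, -4, -7) = -4
d (MIN): min(-11, 5, 7, -13) = -13
e (MIN): min(-3, -7) = -7
Mid (MAX): max(-13, -7) = -7
f (MIN): min(6, 8, -2) = -2
g (MIN): min(20, -9, -8) = -9
h (MIN): min(19, 4) = 4
Right (MAX): max(-2, -9, 4) = 4
S0 (MIN): min(-4, -7, 4) = -7
MIN at S0 wants the lowest of {Left=-4, Mid=-7, Right=4}, so chooses Mid.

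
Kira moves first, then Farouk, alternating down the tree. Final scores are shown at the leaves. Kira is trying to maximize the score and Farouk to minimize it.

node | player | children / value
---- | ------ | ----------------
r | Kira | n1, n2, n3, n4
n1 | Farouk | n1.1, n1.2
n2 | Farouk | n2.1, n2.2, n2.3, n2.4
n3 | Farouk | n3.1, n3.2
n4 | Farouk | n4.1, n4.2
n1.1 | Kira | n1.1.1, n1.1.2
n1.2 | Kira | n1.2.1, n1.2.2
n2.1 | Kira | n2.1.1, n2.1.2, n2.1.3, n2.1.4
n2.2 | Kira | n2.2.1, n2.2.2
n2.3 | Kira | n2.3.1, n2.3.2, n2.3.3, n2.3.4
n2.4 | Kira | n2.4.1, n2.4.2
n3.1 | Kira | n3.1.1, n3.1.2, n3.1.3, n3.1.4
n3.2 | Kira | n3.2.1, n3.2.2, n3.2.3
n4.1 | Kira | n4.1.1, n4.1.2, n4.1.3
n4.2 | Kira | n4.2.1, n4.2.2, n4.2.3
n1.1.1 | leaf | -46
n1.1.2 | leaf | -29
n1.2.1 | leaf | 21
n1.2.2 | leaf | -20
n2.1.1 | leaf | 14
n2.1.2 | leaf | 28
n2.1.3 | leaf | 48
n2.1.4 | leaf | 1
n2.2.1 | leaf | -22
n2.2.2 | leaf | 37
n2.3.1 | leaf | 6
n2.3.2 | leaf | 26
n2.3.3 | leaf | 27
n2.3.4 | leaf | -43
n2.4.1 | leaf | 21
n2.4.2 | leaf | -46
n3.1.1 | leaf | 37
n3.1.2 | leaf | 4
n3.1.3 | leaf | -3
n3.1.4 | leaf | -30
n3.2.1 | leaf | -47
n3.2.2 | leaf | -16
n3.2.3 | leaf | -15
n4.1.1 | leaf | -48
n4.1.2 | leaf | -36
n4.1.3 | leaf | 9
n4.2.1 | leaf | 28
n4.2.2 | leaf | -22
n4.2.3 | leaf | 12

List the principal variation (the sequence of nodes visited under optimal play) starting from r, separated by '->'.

n1.1 (Kira): max(-46, -29) = -29
n1.2 (Kira): max(21, -20) = 21
n1 (Farouk): min(-29, 21) = -29
n2.1 (Kira): max(14, 28, 48, 1) = 48
n2.2 (Kira): max(-22, 37) = 37
n2.3 (Kira): max(6, 26, 27, -43) = 27
n2.4 (Kira): max(21, -46) = 21
n2 (Farouk): min(48, 37, 27, 21) = 21
n3.1 (Kira): max(37, 4, -3, -30) = 37
n3.2 (Kira): max(-47, -16, -15) = -15
n3 (Farouk): min(37, -15) = -15
n4.1 (Kira): max(-48, -36, 9) = 9
n4.2 (Kira): max(28, -22, 12) = 28
n4 (Farouk): min(9, 28) = 9
r (Kira): max(-29, 21, -15, 9) = 21
At r, Kira picks n2 (highest: 21).
At n2, Farouk picks n2.4 (lowest: 21).
At n2.4, Kira picks n2.4.1 (highest: 21).
Terminal value 21.

r -> n2 -> n2.4 -> n2.4.1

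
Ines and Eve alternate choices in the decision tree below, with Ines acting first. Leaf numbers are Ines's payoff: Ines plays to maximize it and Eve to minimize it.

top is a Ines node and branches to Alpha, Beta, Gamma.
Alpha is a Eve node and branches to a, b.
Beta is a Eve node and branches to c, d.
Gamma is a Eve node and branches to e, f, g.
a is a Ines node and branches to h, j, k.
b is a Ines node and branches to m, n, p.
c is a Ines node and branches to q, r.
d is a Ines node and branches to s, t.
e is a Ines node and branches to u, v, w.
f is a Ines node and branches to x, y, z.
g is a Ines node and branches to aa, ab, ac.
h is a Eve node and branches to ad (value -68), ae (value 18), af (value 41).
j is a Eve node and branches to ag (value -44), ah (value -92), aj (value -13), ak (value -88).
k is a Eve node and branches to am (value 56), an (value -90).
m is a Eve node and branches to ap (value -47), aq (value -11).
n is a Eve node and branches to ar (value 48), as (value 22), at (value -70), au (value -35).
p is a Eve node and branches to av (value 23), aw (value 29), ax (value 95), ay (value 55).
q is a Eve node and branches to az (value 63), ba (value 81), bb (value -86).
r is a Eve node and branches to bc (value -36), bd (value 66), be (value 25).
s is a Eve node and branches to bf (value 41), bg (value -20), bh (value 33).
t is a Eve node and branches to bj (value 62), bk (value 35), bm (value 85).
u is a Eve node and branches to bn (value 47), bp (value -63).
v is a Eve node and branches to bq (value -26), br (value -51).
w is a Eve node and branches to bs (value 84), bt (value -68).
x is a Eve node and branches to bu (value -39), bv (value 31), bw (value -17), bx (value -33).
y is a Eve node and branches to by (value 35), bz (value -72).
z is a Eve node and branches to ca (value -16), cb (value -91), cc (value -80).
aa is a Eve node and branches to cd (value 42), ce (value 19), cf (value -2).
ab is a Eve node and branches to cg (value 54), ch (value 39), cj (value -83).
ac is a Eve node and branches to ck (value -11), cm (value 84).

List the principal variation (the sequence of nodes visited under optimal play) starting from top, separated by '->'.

top -> Beta -> c -> r -> bc

h (Eve): min(-68, 18, 41) = -68
j (Eve): min(-44, -92, -13, -88) = -92
k (Eve): min(56, -90) = -90
a (Ines): max(-68, -92, -90) = -68
m (Eve): min(-47, -11) = -47
n (Eve): min(48, 22, -70, -35) = -70
p (Eve): min(23, 29, 95, 55) = 23
b (Ines): max(-47, -70, 23) = 23
Alpha (Eve): min(-68, 23) = -68
q (Eve): min(63, 81, -86) = -86
r (Eve): min(-36, 66, 25) = -36
c (Ines): max(-86, -36) = -36
s (Eve): min(41, -20, 33) = -20
t (Eve): min(62, 35, 85) = 35
d (Ines): max(-20, 35) = 35
Beta (Eve): min(-36, 35) = -36
u (Eve): min(47, -63) = -63
v (Eve): min(-26, -51) = -51
w (Eve): min(84, -68) = -68
e (Ines): max(-63, -51, -68) = -51
x (Eve): min(-39, 31, -17, -33) = -39
y (Eve): min(35, -72) = -72
z (Eve): min(-16, -91, -80) = -91
f (Ines): max(-39, -72, -91) = -39
aa (Eve): min(42, 19, -2) = -2
ab (Eve): min(54, 39, -83) = -83
ac (Eve): min(-11, 84) = -11
g (Ines): max(-2, -83, -11) = -2
Gamma (Eve): min(-51, -39, -2) = -51
top (Ines): max(-68, -36, -51) = -36
At top, Ines picks Beta (highest: -36).
At Beta, Eve picks c (lowest: -36).
At c, Ines picks r (highest: -36).
At r, Eve picks bc (lowest: -36).
Terminal value -36.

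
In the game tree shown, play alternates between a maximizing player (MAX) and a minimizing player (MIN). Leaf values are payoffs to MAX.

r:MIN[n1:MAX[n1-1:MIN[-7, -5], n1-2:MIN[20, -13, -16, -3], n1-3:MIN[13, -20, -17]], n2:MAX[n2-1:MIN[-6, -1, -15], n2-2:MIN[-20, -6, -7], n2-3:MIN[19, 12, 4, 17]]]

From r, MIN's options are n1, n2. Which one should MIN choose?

n1

n1-1 (MIN): min(-7, -5) = -7
n1-2 (MIN): min(20, -13, -16, -3) = -16
n1-3 (MIN): min(13, -20, -17) = -20
n1 (MAX): max(-7, -16, -20) = -7
n2-1 (MIN): min(-6, -1, -15) = -15
n2-2 (MIN): min(-20, -6, -7) = -20
n2-3 (MIN): min(19, 12, 4, 17) = 4
n2 (MAX): max(-15, -20, 4) = 4
r (MIN): min(-7, 4) = -7
MIN at r wants the lowest of {n1=-7, n2=4}, so chooses n1.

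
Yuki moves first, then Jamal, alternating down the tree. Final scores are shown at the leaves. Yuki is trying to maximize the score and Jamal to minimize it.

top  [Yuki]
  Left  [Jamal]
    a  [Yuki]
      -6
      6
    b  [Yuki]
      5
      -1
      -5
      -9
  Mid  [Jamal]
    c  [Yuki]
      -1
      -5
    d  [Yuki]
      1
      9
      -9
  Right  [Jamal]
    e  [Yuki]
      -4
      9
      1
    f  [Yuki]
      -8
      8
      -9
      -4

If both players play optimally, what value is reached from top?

8

a (Yuki): max(-6, 6) = 6
b (Yuki): max(5, -1, -5, -9) = 5
Left (Jamal): min(6, 5) = 5
c (Yuki): max(-1, -5) = -1
d (Yuki): max(1, 9, -9) = 9
Mid (Jamal): min(-1, 9) = -1
e (Yuki): max(-4, 9, 1) = 9
f (Yuki): max(-8, 8, -9, -4) = 8
Right (Jamal): min(9, 8) = 8
top (Yuki): max(5, -1, 8) = 8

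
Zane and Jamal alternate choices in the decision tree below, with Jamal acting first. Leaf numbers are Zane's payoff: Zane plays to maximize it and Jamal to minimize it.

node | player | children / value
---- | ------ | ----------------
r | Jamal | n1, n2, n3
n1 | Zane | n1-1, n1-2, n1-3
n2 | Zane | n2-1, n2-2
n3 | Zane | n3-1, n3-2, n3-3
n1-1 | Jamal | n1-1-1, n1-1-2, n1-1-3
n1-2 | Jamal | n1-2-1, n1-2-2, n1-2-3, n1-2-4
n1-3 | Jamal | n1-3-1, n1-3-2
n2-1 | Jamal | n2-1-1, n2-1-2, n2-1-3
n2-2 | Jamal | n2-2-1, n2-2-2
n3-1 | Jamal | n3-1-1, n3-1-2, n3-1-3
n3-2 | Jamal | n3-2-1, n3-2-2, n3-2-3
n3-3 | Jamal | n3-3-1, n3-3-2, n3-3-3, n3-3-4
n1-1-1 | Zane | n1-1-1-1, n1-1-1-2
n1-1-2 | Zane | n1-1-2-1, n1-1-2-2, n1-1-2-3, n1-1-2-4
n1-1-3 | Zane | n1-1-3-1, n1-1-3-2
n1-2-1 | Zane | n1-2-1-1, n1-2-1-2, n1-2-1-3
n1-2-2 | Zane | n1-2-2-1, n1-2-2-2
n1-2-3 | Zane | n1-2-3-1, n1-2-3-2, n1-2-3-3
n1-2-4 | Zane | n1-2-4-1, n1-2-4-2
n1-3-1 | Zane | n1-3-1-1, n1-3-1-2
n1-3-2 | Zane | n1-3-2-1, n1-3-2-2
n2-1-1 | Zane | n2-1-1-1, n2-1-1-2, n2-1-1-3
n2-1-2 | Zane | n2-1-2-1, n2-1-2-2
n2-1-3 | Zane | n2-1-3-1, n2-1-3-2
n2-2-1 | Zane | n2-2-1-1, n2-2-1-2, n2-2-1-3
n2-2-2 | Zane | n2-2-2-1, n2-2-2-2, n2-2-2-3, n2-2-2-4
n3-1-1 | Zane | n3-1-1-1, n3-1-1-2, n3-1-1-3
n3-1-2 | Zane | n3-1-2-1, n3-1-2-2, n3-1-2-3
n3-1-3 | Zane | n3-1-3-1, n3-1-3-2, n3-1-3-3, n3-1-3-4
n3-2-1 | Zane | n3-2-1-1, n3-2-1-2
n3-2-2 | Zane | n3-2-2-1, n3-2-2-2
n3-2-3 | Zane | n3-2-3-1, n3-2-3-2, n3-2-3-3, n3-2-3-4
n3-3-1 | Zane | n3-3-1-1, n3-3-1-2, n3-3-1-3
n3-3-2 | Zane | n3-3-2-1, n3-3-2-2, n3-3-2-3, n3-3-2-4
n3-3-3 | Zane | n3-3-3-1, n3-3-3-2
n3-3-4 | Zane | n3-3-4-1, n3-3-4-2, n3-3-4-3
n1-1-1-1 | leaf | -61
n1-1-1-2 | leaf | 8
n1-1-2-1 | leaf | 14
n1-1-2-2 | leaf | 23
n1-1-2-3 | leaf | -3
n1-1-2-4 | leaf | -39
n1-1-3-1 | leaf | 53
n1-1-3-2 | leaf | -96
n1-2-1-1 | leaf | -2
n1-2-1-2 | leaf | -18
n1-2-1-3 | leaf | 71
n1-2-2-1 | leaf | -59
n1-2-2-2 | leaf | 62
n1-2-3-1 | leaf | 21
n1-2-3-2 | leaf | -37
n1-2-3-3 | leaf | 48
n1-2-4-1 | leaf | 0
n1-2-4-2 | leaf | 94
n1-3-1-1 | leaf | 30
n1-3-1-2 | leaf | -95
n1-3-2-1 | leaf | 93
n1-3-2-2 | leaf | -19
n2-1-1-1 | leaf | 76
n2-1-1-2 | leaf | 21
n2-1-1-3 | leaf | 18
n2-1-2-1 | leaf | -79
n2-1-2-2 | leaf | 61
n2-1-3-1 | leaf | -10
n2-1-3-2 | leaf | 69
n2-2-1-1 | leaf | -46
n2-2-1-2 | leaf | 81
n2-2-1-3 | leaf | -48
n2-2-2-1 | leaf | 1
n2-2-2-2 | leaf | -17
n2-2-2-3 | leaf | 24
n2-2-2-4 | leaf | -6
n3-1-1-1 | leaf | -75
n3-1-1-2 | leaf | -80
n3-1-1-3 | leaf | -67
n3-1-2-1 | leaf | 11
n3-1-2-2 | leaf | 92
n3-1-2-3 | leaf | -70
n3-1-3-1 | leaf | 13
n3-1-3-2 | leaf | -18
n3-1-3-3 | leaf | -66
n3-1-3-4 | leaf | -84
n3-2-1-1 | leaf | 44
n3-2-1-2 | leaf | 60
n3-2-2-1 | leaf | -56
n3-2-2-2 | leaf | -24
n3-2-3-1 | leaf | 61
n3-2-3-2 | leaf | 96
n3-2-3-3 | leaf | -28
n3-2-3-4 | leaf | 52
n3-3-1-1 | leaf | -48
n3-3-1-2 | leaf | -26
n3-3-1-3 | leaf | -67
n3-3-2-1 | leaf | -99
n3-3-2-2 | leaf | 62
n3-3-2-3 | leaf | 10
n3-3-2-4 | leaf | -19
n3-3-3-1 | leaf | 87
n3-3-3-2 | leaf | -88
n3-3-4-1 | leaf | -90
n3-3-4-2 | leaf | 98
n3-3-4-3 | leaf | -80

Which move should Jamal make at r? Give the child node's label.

n1-1-1 (Zane): max(-61, 8) = 8
n1-1-2 (Zane): max(14, 23, -3, -39) = 23
n1-1-3 (Zane): max(53, -96) = 53
n1-1 (Jamal): min(8, 23, 53) = 8
n1-2-1 (Zane): max(-2, -18, 71) = 71
n1-2-2 (Zane): max(-59, 62) = 62
n1-2-3 (Zane): max(21, -37, 48) = 48
n1-2-4 (Zane): max(0, 94) = 94
n1-2 (Jamal): min(71, 62, 48, 94) = 48
n1-3-1 (Zane): max(30, -95) = 30
n1-3-2 (Zane): max(93, -19) = 93
n1-3 (Jamal): min(30, 93) = 30
n1 (Zane): max(8, 48, 30) = 48
n2-1-1 (Zane): max(76, 21, 18) = 76
n2-1-2 (Zane): max(-79, 61) = 61
n2-1-3 (Zane): max(-10, 69) = 69
n2-1 (Jamal): min(76, 61, 69) = 61
n2-2-1 (Zane): max(-46, 81, -48) = 81
n2-2-2 (Zane): max(1, -17, 24, -6) = 24
n2-2 (Jamal): min(81, 24) = 24
n2 (Zane): max(61, 24) = 61
n3-1-1 (Zane): max(-75, -80, -67) = -67
n3-1-2 (Zane): max(11, 92, -70) = 92
n3-1-3 (Zane): max(13, -18, -66, -84) = 13
n3-1 (Jamal): min(-67, 92, 13) = -67
n3-2-1 (Zane): max(44, 60) = 60
n3-2-2 (Zane): max(-56, -24) = -24
n3-2-3 (Zane): max(61, 96, -28, 52) = 96
n3-2 (Jamal): min(60, -24, 96) = -24
n3-3-1 (Zane): max(-48, -26, -67) = -26
n3-3-2 (Zane): max(-99, 62, 10, -19) = 62
n3-3-3 (Zane): max(87, -88) = 87
n3-3-4 (Zane): max(-90, 98, -80) = 98
n3-3 (Jamal): min(-26, 62, 87, 98) = -26
n3 (Zane): max(-67, -24, -26) = -24
r (Jamal): min(48, 61, -24) = -24
Jamal at r wants the lowest of {n1=48, n2=61, n3=-24}, so chooses n3.

n3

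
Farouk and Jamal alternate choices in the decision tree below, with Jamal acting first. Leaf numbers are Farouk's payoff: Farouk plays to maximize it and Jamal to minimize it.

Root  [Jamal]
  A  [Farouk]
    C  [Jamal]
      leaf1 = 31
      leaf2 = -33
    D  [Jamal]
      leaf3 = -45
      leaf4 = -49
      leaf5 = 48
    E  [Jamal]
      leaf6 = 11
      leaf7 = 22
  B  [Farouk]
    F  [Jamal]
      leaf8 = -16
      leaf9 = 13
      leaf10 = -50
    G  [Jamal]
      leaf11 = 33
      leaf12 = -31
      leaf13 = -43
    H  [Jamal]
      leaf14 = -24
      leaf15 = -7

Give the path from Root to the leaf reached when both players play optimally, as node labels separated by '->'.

C (Jamal): min(31, -33) = -33
D (Jamal): min(-45, -49, 48) = -49
E (Jamal): min(11, 22) = 11
A (Farouk): max(-33, -49, 11) = 11
F (Jamal): min(-16, 13, -50) = -50
G (Jamal): min(33, -31, -43) = -43
H (Jamal): min(-24, -7) = -24
B (Farouk): max(-50, -43, -24) = -24
Root (Jamal): min(11, -24) = -24
At Root, Jamal picks B (lowest: -24).
At B, Farouk picks H (highest: -24).
At H, Jamal picks leaf14 (lowest: -24).
Terminal value -24.

Root -> B -> H -> leaf14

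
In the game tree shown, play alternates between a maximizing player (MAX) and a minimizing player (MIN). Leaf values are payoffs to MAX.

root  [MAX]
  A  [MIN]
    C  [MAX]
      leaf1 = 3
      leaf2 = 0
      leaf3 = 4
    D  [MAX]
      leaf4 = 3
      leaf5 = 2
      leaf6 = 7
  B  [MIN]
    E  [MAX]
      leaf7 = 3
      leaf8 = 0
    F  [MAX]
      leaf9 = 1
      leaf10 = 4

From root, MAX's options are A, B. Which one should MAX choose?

A

C (MAX): max(3, 0, 4) = 4
D (MAX): max(3, 2, 7) = 7
A (MIN): min(4, 7) = 4
E (MAX): max(3, 0) = 3
F (MAX): max(1, 4) = 4
B (MIN): min(3, 4) = 3
root (MAX): max(4, 3) = 4
MAX at root wants the highest of {A=4, B=3}, so chooses A.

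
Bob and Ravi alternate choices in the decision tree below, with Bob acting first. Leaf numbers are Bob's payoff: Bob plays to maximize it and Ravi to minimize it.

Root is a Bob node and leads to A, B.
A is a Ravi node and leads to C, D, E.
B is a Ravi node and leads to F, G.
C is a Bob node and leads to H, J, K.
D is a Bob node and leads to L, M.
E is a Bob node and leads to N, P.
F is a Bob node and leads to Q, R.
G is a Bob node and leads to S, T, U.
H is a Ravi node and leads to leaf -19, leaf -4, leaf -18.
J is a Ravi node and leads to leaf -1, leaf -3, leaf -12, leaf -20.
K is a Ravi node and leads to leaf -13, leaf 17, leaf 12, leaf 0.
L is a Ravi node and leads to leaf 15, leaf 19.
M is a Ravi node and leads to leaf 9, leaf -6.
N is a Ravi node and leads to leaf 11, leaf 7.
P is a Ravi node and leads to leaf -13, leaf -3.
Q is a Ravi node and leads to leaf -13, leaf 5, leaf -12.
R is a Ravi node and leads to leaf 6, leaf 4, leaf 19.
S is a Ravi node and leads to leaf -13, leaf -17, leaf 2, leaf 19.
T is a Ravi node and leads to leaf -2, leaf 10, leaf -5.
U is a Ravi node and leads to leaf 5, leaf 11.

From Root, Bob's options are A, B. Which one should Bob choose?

H (Ravi): min(-19, -4, -18) = -19
J (Ravi): min(-1, -3, -12, -20) = -20
K (Ravi): min(-13, 17, 12, 0) = -13
C (Bob): max(-19, -20, -13) = -13
L (Ravi): min(15, 19) = 15
M (Ravi): min(9, -6) = -6
D (Bob): max(15, -6) = 15
N (Ravi): min(11, 7) = 7
P (Ravi): min(-13, -3) = -13
E (Bob): max(7, -13) = 7
A (Ravi): min(-13, 15, 7) = -13
Q (Ravi): min(-13, 5, -12) = -13
R (Ravi): min(6, 4, 19) = 4
F (Bob): max(-13, 4) = 4
S (Ravi): min(-13, -17, 2, 19) = -17
T (Ravi): min(-2, 10, -5) = -5
U (Ravi): min(5, 11) = 5
G (Bob): max(-17, -5, 5) = 5
B (Ravi): min(4, 5) = 4
Root (Bob): max(-13, 4) = 4
Bob at Root wants the highest of {A=-13, B=4}, so chooses B.

B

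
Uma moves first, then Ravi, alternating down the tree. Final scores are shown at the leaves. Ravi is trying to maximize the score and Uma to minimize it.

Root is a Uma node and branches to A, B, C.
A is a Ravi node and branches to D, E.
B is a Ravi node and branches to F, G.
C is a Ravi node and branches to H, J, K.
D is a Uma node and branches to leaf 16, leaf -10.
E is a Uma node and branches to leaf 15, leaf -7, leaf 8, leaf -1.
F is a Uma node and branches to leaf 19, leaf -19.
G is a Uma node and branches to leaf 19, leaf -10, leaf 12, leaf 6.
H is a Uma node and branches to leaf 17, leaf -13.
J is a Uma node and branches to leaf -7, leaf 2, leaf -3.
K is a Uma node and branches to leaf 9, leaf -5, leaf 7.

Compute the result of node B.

F (Uma): min(19, -19) = -19
G (Uma): min(19, -10, 12, 6) = -10
B (Ravi): max(-19, -10) = -10

-10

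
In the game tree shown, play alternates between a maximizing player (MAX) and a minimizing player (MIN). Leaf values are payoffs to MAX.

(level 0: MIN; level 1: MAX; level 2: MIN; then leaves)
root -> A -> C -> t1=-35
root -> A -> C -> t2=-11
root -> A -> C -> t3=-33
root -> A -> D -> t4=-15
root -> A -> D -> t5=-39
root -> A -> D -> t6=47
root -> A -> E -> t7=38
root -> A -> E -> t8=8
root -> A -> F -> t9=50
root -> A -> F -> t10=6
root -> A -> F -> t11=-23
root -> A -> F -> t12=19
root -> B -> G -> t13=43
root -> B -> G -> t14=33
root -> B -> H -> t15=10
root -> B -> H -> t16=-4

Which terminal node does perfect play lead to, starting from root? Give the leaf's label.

C (MIN): min(-35, -11, -33) = -35
D (MIN): min(-15, -39, 47) = -39
E (MIN): min(38, 8) = 8
F (MIN): min(50, 6, -23, 19) = -23
A (MAX): max(-35, -39, 8, -23) = 8
G (MIN): min(43, 33) = 33
H (MIN): min(10, -4) = -4
B (MAX): max(33, -4) = 33
root (MIN): min(8, 33) = 8
At root, MIN picks A (lowest: 8).
At A, MAX picks E (highest: 8).
At E, MIN picks t8 (lowest: 8).
Terminal value 8.

t8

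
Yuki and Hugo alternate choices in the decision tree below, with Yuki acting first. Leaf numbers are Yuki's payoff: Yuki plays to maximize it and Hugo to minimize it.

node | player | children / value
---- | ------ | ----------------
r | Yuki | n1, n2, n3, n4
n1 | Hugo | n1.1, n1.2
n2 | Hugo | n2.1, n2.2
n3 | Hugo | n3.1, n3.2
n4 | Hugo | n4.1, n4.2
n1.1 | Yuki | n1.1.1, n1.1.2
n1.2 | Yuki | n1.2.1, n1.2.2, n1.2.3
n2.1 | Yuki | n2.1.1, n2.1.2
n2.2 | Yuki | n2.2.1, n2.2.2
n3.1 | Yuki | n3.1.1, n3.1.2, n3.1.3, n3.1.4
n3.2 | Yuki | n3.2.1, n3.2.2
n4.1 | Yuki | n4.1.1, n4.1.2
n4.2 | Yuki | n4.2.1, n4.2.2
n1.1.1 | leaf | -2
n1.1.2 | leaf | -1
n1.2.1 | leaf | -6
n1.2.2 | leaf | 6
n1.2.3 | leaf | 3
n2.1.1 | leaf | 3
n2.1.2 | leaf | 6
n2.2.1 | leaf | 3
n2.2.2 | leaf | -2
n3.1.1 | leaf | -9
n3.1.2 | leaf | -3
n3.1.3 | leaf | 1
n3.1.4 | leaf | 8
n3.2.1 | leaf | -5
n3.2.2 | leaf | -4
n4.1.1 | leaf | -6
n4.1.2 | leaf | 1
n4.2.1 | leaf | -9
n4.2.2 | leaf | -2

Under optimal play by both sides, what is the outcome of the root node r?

3

n1.1 (Yuki): max(-2, -1) = -1
n1.2 (Yuki): max(-6, 6, 3) = 6
n1 (Hugo): min(-1, 6) = -1
n2.1 (Yuki): max(3, 6) = 6
n2.2 (Yuki): max(3, -2) = 3
n2 (Hugo): min(6, 3) = 3
n3.1 (Yuki): max(-9, -3, 1, 8) = 8
n3.2 (Yuki): max(-5, -4) = -4
n3 (Hugo): min(8, -4) = -4
n4.1 (Yuki): max(-6, 1) = 1
n4.2 (Yuki): max(-9, -2) = -2
n4 (Hugo): min(1, -2) = -2
r (Yuki): max(-1, 3, -4, -2) = 3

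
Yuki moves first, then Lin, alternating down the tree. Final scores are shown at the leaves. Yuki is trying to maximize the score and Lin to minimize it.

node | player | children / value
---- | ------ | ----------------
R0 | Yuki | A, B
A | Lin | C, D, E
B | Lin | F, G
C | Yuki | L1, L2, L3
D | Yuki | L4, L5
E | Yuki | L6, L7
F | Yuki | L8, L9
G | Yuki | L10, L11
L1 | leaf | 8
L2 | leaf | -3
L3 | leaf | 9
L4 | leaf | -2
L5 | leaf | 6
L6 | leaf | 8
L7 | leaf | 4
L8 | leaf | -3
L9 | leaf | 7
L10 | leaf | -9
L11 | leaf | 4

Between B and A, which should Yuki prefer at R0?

F (Yuki): max(-3, 7) = 7
G (Yuki): max(-9, 4) = 4
B (Lin): min(7, 4) = 4
C (Yuki): max(8, -3, 9) = 9
D (Yuki): max(-2, 6) = 6
E (Yuki): max(8, 4) = 8
A (Lin): min(9, 6, 8) = 6
Yuki prefers the higher value; B=4, A=6. A is better since 6 > 4.

A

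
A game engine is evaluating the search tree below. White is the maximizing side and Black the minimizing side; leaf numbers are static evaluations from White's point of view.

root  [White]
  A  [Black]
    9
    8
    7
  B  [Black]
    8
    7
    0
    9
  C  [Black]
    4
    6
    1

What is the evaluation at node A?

7

A (Black): min(9, 8, 7) = 7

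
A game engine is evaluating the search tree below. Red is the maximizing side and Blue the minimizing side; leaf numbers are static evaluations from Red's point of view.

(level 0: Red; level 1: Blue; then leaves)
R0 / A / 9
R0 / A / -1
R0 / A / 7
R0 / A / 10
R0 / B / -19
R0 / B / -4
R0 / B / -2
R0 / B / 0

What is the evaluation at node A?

-1

A (Blue): min(9, -1, 7, 10) = -1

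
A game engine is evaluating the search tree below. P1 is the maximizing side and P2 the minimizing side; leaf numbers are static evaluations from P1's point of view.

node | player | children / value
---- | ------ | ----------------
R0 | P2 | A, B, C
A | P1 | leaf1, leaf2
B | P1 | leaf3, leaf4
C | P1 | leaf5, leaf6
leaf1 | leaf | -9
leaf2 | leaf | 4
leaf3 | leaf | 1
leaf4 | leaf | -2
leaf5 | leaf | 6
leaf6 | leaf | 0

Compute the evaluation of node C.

6

C (P1): max(6, 0) = 6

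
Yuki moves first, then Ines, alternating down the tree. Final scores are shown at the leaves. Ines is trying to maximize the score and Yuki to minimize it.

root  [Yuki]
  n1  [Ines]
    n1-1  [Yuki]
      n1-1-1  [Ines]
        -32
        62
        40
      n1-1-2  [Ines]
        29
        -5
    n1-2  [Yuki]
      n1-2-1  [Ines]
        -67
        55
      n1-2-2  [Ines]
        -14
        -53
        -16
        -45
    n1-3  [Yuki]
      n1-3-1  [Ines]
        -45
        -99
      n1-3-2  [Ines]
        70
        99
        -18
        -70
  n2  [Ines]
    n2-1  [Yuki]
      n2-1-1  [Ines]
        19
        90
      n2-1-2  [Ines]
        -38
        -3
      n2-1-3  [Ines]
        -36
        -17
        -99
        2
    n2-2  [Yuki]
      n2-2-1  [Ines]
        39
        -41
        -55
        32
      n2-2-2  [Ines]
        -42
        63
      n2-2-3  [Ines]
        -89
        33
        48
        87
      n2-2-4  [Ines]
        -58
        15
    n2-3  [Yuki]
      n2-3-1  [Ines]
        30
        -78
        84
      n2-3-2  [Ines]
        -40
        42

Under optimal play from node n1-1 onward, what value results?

n1-1-1 (Ines): max(-32, 62, 40) = 62
n1-1-2 (Ines): max(29, -5) = 29
n1-1 (Yuki): min(62, 29) = 29

29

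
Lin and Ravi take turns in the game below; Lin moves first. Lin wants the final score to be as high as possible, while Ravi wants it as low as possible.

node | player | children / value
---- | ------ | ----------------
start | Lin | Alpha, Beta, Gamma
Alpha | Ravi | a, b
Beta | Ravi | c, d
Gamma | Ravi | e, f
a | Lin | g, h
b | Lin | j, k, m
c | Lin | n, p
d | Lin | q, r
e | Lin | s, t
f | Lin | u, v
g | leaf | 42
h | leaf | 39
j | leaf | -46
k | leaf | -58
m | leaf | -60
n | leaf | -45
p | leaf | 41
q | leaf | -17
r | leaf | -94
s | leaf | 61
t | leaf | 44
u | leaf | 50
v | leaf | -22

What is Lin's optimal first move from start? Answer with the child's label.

a (Lin): max(42, 39) = 42
b (Lin): max(-46, -58, -60) = -46
Alpha (Ravi): min(42, -46) = -46
c (Lin): max(-45, 41) = 41
d (Lin): max(-17, -94) = -17
Beta (Ravi): min(41, -17) = -17
e (Lin): max(61, 44) = 61
f (Lin): max(50, -22) = 50
Gamma (Ravi): min(61, 50) = 50
start (Lin): max(-46, -17, 50) = 50
Lin at start wants the highest of {Alpha=-46, Beta=-17, Gamma=50}, so chooses Gamma.

Gamma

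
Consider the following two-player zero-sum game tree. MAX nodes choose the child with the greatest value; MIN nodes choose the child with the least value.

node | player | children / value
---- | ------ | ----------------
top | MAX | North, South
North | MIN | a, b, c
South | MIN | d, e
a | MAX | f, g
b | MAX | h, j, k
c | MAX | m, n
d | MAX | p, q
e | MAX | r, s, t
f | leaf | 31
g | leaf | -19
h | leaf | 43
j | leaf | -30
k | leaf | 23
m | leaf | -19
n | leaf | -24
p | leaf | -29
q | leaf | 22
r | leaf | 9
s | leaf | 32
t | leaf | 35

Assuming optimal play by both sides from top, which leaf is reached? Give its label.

a (MAX): max(31, -19) = 31
b (MAX): max(43, -30, 23) = 43
c (MAX): max(-19, -24) = -19
North (MIN): min(31, 43, -19) = -19
d (MAX): max(-29, 22) = 22
e (MAX): max(9, 32, 35) = 35
South (MIN): min(22, 35) = 22
top (MAX): max(-19, 22) = 22
At top, MAX picks South (highest: 22).
At South, MIN picks d (lowest: 22).
At d, MAX picks q (highest: 22).
Terminal value 22.

q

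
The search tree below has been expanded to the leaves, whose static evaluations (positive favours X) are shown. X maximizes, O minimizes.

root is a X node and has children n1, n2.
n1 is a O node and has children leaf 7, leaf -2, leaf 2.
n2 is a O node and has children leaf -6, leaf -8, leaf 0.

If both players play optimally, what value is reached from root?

-2

n1 (O): min(7, -2, 2) = -2
n2 (O): min(-6, -8, 0) = -8
root (X): max(-2, -8) = -2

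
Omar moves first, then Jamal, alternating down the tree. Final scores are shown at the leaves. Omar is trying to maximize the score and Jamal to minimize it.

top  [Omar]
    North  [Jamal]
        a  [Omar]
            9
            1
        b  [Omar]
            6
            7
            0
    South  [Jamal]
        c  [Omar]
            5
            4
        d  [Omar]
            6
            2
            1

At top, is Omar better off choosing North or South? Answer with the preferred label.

a (Omar): max(9, 1) = 9
b (Omar): max(6, 7, 0) = 7
North (Jamal): min(9, 7) = 7
c (Omar): max(5, 4) = 5
d (Omar): max(6, 2, 1) = 6
South (Jamal): min(5, 6) = 5
Omar prefers the higher value; North=7, South=5. North is better since 7 > 5.

North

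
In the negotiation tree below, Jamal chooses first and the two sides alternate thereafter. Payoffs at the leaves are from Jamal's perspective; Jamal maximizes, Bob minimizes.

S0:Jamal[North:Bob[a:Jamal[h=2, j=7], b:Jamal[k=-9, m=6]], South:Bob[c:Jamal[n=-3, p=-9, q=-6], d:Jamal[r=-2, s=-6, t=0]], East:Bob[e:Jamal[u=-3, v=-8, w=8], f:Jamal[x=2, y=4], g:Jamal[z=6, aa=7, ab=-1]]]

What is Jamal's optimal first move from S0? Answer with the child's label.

a (Jamal): max(2, 7) = 7
b (Jamal): max(-9, 6) = 6
North (Bob): min(7, 6) = 6
c (Jamal): max(-3, -9, -6) = -3
d (Jamal): max(-2, -6, 0) = 0
South (Bob): min(-3, 0) = -3
e (Jamal): max(-3, -8, 8) = 8
f (Jamal): max(2, 4) = 4
g (Jamal): max(6, 7, -1) = 7
East (Bob): min(8, 4, 7) = 4
S0 (Jamal): max(6, -3, 4) = 6
Jamal at S0 wants the highest of {North=6, South=-3, East=4}, so chooses North.

North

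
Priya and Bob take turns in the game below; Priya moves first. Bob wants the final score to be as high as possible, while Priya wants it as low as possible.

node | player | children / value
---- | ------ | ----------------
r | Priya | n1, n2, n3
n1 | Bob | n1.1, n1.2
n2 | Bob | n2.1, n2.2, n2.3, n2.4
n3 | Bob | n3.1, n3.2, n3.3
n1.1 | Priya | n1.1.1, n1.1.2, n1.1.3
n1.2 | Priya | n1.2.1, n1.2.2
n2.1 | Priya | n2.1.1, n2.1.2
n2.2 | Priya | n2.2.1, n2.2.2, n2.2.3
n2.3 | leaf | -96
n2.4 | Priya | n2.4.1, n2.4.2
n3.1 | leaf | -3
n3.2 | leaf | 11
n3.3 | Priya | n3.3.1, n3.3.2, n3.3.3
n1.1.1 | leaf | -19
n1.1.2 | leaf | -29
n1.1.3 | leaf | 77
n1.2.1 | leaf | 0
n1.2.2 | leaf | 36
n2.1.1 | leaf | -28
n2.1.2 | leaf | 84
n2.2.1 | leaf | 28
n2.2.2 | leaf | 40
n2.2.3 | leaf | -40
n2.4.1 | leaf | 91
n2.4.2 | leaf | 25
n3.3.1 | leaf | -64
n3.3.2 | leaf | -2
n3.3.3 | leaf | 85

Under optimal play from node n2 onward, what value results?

n2.1 (Priya): min(-28, 84) = -28
n2.2 (Priya): min(28, 40, -40) = -40
n2.4 (Priya): min(91, 25) = 25
n2 (Bob): max(-28, -40, -96, 25) = 25

25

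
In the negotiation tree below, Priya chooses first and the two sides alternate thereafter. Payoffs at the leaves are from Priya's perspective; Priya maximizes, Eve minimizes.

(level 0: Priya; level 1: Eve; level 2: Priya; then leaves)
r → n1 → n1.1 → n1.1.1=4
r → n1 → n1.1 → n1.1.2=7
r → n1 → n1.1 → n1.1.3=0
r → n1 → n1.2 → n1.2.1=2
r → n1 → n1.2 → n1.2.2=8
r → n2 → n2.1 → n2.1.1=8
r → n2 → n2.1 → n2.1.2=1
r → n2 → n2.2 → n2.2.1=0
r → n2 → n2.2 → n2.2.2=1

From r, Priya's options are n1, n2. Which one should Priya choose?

n1.1 (Priya): max(4, 7, 0) = 7
n1.2 (Priya): max(2, 8) = 8
n1 (Eve): min(7, 8) = 7
n2.1 (Priya): max(8, 1) = 8
n2.2 (Priya): max(0, 1) = 1
n2 (Eve): min(8, 1) = 1
r (Priya): max(7, 1) = 7
Priya at r wants the highest of {n1=7, n2=1}, so chooses n1.

n1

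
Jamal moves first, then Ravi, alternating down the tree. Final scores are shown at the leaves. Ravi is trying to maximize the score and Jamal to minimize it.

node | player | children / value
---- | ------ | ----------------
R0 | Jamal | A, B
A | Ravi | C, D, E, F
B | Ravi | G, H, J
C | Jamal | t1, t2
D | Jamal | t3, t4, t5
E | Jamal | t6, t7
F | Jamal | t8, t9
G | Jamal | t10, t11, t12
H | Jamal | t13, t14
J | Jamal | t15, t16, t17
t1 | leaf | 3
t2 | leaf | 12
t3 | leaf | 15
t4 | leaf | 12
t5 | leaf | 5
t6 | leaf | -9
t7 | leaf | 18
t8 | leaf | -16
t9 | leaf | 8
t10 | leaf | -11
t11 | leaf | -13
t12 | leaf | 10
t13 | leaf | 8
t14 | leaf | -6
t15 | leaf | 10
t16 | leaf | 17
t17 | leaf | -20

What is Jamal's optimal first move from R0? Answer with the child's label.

C (Jamal): min(3, 12) = 3
D (Jamal): min(15, 12, 5) = 5
E (Jamal): min(-9, 18) = -9
F (Jamal): min(-16, 8) = -16
A (Ravi): max(3, 5, -9, -16) = 5
G (Jamal): min(-11, -13, 10) = -13
H (Jamal): min(8, -6) = -6
J (Jamal): min(10, 17, -20) = -20
B (Ravi): max(-13, -6, -20) = -6
R0 (Jamal): min(5, -6) = -6
Jamal at R0 wants the lowest of {A=5, B=-6}, so chooses B.

B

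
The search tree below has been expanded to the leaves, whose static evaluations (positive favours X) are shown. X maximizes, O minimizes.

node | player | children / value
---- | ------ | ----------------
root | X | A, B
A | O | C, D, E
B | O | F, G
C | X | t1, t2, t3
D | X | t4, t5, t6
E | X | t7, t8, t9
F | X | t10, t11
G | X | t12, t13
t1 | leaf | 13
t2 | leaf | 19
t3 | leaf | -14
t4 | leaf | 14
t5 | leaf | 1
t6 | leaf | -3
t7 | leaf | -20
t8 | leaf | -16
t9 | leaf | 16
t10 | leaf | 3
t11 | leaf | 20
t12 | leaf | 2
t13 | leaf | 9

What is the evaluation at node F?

20

F (X): max(3, 20) = 20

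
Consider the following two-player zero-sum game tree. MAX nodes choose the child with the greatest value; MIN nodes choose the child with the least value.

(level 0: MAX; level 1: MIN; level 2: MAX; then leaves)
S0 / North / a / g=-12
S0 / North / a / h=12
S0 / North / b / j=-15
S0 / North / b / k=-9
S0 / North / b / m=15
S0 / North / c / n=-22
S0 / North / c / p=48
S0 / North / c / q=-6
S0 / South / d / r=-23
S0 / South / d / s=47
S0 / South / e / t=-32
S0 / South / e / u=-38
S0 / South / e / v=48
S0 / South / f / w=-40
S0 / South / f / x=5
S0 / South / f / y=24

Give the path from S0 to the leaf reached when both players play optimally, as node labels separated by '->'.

a (MAX): max(-12, 12) = 12
b (MAX): max(-15, -9, 15) = 15
c (MAX): max(-22, 48, -6) = 48
North (MIN): min(12, 15, 48) = 12
d (MAX): max(-23, 47) = 47
e (MAX): max(-32, -38, 48) = 48
f (MAX): max(-40, 5, 24) = 24
South (MIN): min(47, 48, 24) = 24
S0 (MAX): max(12, 24) = 24
At S0, MAX picks South (highest: 24).
At South, MIN picks f (lowest: 24).
At f, MAX picks y (highest: 24).
Terminal value 24.

S0 -> South -> f -> y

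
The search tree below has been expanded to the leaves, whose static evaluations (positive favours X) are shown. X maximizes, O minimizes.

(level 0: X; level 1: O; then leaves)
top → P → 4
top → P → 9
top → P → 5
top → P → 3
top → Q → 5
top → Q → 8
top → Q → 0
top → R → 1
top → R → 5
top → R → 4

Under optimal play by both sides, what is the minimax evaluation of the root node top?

3

P (O): min(4, 9, 5, 3) = 3
Q (O): min(5, 8, 0) = 0
R (O): min(1, 5, 4) = 1
top (X): max(3, 0, 1) = 3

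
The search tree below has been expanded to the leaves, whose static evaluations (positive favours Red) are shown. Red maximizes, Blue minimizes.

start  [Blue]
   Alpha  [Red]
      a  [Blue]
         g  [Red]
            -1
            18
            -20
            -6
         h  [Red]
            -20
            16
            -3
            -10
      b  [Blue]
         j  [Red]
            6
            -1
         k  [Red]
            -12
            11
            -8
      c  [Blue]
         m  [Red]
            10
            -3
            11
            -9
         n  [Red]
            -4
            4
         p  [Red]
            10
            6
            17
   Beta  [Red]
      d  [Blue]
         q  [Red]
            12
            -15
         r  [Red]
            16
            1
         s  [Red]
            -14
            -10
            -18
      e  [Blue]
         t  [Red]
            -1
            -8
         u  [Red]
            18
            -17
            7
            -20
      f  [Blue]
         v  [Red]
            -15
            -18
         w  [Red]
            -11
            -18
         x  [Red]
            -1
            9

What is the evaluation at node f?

v (Red): max(-15, -18) = -15
w (Red): max(-11, -18) = -11
x (Red): max(-1, 9) = 9
f (Blue): min(-15, -11, 9) = -15

-15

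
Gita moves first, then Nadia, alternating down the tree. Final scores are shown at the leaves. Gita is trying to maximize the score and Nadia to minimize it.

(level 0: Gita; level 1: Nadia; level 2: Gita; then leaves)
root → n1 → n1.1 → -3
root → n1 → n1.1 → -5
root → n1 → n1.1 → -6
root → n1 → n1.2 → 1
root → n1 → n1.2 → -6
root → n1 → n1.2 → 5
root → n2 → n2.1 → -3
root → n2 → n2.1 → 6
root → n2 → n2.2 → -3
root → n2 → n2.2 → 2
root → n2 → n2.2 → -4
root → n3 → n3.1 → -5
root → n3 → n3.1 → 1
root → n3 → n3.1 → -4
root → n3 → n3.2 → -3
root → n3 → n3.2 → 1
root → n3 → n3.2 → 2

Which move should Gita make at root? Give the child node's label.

n2

n1.1 (Gita): max(-3, -5, -6) = -3
n1.2 (Gita): max(1, -6, 5) = 5
n1 (Nadia): min(-3, 5) = -3
n2.1 (Gita): max(-3, 6) = 6
n2.2 (Gita): max(-3, 2, -4) = 2
n2 (Nadia): min(6, 2) = 2
n3.1 (Gita): max(-5, 1, -4) = 1
n3.2 (Gita): max(-3, 1, 2) = 2
n3 (Nadia): min(1, 2) = 1
root (Gita): max(-3, 2, 1) = 2
Gita at root wants the highest of {n1=-3, n2=2, n3=1}, so chooses n2.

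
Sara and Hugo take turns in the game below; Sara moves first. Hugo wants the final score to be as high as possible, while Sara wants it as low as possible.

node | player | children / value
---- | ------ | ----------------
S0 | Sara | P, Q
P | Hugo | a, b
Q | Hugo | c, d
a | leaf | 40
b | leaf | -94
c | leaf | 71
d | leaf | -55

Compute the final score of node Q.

Q (Hugo): max(71, -55) = 71

71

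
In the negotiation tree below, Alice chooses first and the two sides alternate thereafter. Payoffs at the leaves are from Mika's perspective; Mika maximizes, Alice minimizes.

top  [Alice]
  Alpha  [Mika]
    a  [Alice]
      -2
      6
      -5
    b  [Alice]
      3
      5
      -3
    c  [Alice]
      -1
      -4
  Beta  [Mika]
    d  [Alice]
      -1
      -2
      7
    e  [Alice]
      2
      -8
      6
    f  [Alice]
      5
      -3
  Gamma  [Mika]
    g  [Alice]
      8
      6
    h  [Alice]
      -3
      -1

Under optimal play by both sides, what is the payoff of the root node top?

-3

a (Alice): min(-2, 6, -5) = -5
b (Alice): min(3, 5, -3) = -3
c (Alice): min(-1, -4) = -4
Alpha (Mika): max(-5, -3, -4) = -3
d (Alice): min(-1, -2, 7) = -2
e (Alice): min(2, -8, 6) = -8
f (Alice): min(5, -3) = -3
Beta (Mika): max(-2, -8, -3) = -2
g (Alice): min(8, 6) = 6
h (Alice): min(-3, -1) = -3
Gamma (Mika): max(6, -3) = 6
top (Alice): min(-3, -2, 6) = -3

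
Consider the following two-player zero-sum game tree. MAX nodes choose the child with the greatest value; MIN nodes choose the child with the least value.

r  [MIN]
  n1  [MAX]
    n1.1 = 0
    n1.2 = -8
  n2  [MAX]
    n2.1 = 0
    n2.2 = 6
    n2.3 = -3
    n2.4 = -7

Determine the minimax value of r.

0

n1 (MAX): max(0, -8) = 0
n2 (MAX): max(0, 6, -3, -7) = 6
r (MIN): min(0, 6) = 0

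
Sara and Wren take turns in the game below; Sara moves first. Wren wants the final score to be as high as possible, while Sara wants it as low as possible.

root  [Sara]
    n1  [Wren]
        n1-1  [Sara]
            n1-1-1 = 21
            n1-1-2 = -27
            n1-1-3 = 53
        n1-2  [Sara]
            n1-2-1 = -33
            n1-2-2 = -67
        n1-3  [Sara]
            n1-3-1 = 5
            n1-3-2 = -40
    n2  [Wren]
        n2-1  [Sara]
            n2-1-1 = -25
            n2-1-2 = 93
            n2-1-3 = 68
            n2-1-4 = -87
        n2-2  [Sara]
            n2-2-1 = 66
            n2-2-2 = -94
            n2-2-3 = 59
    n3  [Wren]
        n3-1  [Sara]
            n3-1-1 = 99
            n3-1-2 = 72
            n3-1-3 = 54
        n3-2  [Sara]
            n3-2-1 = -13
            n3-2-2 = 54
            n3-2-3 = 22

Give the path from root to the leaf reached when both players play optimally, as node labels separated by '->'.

root -> n2 -> n2-1 -> n2-1-4

n1-1 (Sara): min(21, -27, 53) = -27
n1-2 (Sara): min(-33, -67) = -67
n1-3 (Sara): min(5, -40) = -40
n1 (Wren): max(-27, -67, -40) = -27
n2-1 (Sara): min(-25, 93, 68, -87) = -87
n2-2 (Sara): min(66, -94, 59) = -94
n2 (Wren): max(-87, -94) = -87
n3-1 (Sara): min(99, 72, 54) = 54
n3-2 (Sara): min(-13, 54, 22) = -13
n3 (Wren): max(54, -13) = 54
root (Sara): min(-27, -87, 54) = -87
At root, Sara picks n2 (lowest: -87).
At n2, Wren picks n2-1 (highest: -87).
At n2-1, Sara picks n2-1-4 (lowest: -87).
Terminal value -87.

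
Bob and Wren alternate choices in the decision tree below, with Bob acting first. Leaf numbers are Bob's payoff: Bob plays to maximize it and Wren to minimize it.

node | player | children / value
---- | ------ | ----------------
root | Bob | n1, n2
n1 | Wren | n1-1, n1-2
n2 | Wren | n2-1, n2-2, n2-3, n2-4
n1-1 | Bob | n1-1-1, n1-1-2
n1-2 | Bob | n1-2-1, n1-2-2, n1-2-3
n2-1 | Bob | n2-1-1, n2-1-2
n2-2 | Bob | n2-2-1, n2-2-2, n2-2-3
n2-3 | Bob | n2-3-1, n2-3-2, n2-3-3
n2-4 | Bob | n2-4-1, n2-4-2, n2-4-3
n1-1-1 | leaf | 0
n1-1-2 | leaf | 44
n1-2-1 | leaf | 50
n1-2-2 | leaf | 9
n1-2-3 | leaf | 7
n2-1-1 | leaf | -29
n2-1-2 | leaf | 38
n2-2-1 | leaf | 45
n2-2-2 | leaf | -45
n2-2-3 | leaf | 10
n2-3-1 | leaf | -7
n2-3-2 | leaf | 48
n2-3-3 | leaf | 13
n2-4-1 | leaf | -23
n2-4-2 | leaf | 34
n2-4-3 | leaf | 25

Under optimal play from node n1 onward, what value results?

n1-1 (Bob): max(0, 44) = 44
n1-2 (Bob): max(50, 9, 7) = 50
n1 (Wren): min(44, 50) = 44

44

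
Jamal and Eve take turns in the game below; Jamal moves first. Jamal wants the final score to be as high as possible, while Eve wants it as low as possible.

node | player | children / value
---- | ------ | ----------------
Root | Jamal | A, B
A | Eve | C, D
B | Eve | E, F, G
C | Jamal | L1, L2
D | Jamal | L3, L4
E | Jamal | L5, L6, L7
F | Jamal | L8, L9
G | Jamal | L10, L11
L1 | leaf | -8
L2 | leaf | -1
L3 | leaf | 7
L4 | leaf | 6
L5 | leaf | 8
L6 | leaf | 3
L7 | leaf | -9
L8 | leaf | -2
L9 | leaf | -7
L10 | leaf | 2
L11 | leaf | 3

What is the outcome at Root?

-1

C (Jamal): max(-8, -1) = -1
D (Jamal): max(7, 6) = 7
A (Eve): min(-1, 7) = -1
E (Jamal): max(8, 3, -9) = 8
F (Jamal): max(-2, -7) = -2
G (Jamal): max(2, 3) = 3
B (Eve): min(8, -2, 3) = -2
Root (Jamal): max(-1, -2) = -1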